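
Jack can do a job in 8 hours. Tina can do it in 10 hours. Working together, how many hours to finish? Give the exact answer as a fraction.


Jack's rate: 1/8 of the job per hour
Tina's rate: 1/10 of the job per hour
Combined rate: 1/8 + 1/10 = 9/40 per hour
Time = 1 / (9/40) = 40/9 hours (≈ 4.44 hours)

40/9 hours


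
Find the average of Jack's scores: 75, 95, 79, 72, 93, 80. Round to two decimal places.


Add the scores:
75 + 95 + 79 + 72 + 93 + 80 = 494
Divide by the number of tests:
494 / 6 = 82.3333... ≈ 82.33

82.33


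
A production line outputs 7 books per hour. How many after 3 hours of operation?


Production rate: 7 books per hour
Time: 3 hours
Total: 7 x 3 = 21 books

21 books


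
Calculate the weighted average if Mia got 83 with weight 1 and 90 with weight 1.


Weighted sum:
1 x 83 + 1 x 90 = 173
Total weight:
1 + 1 = 2
Weighted average:
173 / 2 = 86.5

86.5


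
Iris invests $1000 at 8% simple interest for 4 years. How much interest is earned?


Use the formula I = P x R x T / 100
P x R x T = 1000 x 8 x 4 = 32000
I = 32000 / 100 = $320

$320


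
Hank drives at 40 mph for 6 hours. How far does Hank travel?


Use the formula: distance = speed x time
Speed = 40 mph, Time = 6 hours
40 x 6 = 240 miles

240 miles


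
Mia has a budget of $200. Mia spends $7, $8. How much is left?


Add up expenses:
$7 + $8 = $15
Subtract from budget:
$200 - $15 = $185

$185


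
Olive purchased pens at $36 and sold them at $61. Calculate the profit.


Selling price = $61
Cost price = $36
Profit = selling price - cost price:
Profit = $61 - $36 = $25

$25


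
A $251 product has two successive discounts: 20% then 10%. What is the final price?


First discount:
20% of $251 = $50.20
Price after first discount:
$251 - $50.20 = $200.80
Second discount:
10% of $200.80 = $20.08
Final price:
$200.80 - $20.08 = $180.72

$180.72


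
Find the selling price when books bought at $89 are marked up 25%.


Calculate the markup amount:
25% of $89 = $22.25
Add to cost:
$89 + $22.25 = $111.25

$111.25


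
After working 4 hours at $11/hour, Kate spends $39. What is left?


Calculate earnings:
4 x $11 = $44
Subtract spending:
$44 - $39 = $5

$5


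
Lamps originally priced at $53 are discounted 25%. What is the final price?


Calculate the discount amount:
25% of $53 = $13.25
Subtract from original:
$53 - $13.25 = $39.75

$39.75


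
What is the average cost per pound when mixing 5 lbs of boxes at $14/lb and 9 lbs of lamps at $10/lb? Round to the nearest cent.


Cost of boxes:
5 x $14 = $70
Cost of lamps:
9 x $10 = $90
Total cost: $70 + $90 = $160
Total weight: 14 lbs
Average: $160 / 14 = $11.4285... ≈ $11.43/lb

$11.43/lb


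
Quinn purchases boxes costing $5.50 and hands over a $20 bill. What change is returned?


Start with the amount paid:
$20
Subtract the price:
$20 - $5.50 = $14.50

$14.50


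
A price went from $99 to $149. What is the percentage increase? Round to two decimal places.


Find the absolute change:
|149 - 99| = 50
Divide by original and multiply by 100:
50 / 99 x 100 = 50.5050...% ≈ 50.51%

50.51%


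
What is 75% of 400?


Convert percentage to decimal:
75% = 0.75
Multiply:
400 x 0.75 = 300

300


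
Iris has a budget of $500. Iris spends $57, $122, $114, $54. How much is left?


Add up expenses:
$57 + $122 + $114 + $54 = $347
Subtract from budget:
$500 - $347 = $153

$153


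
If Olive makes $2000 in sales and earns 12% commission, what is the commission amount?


Convert rate to decimal:
12% = 0.12
Multiply by sales:
$2000 x 0.12 = $240

$240


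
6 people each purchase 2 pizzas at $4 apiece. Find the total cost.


Cost per person:
2 x $4 = $8
Group total:
6 x $8 = $48

$48


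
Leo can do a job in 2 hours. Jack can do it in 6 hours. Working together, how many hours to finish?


Leo's rate: 1/2 of the job per hour
Jack's rate: 1/6 of the job per hour
Combined rate: 1/2 + 1/6 = 2/3 per hour
Time = 1 / (2/3) = 3/2 = 1.5 hours

1.5 hours


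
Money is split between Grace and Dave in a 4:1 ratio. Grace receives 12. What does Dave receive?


Find the multiplier:
12 / 4 = 3
Apply to Dave's share:
1 x 3 = 3

3


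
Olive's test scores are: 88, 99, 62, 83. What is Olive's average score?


Add the scores:
88 + 99 + 62 + 83 = 332
Divide by the number of tests:
332 / 4 = 83

83


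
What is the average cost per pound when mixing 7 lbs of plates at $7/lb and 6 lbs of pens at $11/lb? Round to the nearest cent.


Cost of plates:
7 x $7 = $49
Cost of pens:
6 x $11 = $66
Total cost: $49 + $66 = $115
Total weight: 13 lbs
Average: $115 / 13 = $8.8461... ≈ $8.85/lb

$8.85/lb


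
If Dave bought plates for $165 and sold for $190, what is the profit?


Selling price = $190
Cost price = $165
Profit = selling price - cost price:
Profit = $190 - $165 = $25

$25


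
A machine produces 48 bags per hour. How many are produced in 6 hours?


Production rate: 48 bags per hour
Time: 6 hours
Total: 48 x 6 = 288 bags

288 bags


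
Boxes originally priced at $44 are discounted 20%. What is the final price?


Calculate the discount amount:
20% of $44 = $8.80
Subtract from original:
$44 - $8.80 = $35.20

$35.20


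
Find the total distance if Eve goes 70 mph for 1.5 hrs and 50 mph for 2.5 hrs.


Leg 1 distance:
70 x 1.5 = 105 miles
Leg 2 distance:
50 x 2.5 = 125 miles
Total distance:
105 + 125 = 230 miles

230 miles


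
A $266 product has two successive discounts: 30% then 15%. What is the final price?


First discount:
30% of $266 = $79.80
Price after first discount:
$266 - $79.80 = $186.20
Second discount:
15% of $186.20 = $27.93
Final price:
$186.20 - $27.93 = $158.27

$158.27


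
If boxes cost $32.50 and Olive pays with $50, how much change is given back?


Start with the amount paid:
$50
Subtract the price:
$50 - $32.50 = $17.50

$17.50


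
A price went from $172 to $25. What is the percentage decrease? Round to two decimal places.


Find the absolute change:
|25 - 172| = 147
Divide by original and multiply by 100:
147 / 172 x 100 = 85.4651...% ≈ 85.47%

85.47%


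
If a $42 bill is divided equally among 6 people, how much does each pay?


Total bill: $42
Number of people: 6
Each pays: $42 / 6 = $7

$7


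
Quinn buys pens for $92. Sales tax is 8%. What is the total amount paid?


Calculate the tax:
8% of $92 = $7.36
Add tax to price:
$92 + $7.36 = $99.36

$99.36


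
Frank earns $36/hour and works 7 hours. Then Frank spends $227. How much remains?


Calculate earnings:
7 x $36 = $252
Subtract spending:
$252 - $227 = $25

$25


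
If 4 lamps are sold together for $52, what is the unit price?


Total cost: $52
Number of items: 4
Unit price: $52 / 4 = $13

$13


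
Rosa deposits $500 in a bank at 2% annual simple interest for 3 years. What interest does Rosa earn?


Use the formula I = P x R x T / 100
P x R x T = 500 x 2 x 3 = 3000
I = 3000 / 100 = $30

$30


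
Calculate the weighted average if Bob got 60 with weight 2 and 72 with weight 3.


Weighted sum:
2 x 60 + 3 x 72 = 336
Total weight:
2 + 3 = 5
Weighted average:
336 / 5 = 67.2

67.2


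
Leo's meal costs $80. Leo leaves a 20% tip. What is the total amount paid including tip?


Calculate the tip:
20% of $80 = $16
Add tip to meal cost:
$80 + $16 = $96

$96


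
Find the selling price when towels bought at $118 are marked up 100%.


Calculate the markup amount:
100% of $118 = $118
Add to cost:
$118 + $118 = $236

$236


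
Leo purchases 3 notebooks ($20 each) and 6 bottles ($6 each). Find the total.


Cost of notebooks:
3 x $20 = $60
Cost of bottles:
6 x $6 = $36
Add both:
$60 + $36 = $96

$96


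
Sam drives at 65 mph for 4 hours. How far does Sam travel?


Use the formula: distance = speed x time
Speed = 65 mph, Time = 4 hours
65 x 4 = 260 miles

260 miles


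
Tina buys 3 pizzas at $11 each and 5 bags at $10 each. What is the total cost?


Cost of pizzas:
3 x $11 = $33
Cost of bags:
5 x $10 = $50
Add both:
$33 + $50 = $83

$83


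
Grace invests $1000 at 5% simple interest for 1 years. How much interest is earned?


Use the formula I = P x R x T / 100
P x R x T = 1000 x 5 x 1 = 5000
I = 5000 / 100 = $50

$50


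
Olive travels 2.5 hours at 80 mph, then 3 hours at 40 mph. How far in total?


Leg 1 distance:
80 x 2.5 = 200 miles
Leg 2 distance:
40 x 3 = 120 miles
Total distance:
200 + 120 = 320 miles

320 miles


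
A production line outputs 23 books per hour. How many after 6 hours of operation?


Production rate: 23 books per hour
Time: 6 hours
Total: 23 x 6 = 138 books

138 books


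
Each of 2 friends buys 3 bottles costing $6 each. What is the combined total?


Cost per person:
3 x $6 = $18
Group total:
2 x $18 = $36

$36


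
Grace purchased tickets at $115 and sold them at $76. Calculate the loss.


Selling price = $76
Cost price = $115
Loss = cost price - selling price:
Loss = $115 - $76 = $39

$39


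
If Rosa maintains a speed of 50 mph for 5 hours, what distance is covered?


Use the formula: distance = speed x time
Speed = 50 mph, Time = 5 hours
50 x 5 = 250 miles

250 miles


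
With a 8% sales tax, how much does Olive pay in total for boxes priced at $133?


Calculate the tax:
8% of $133 = $10.64
Add tax to price:
$133 + $10.64 = $143.64

$143.64


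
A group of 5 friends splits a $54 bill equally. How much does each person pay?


Total bill: $54
Number of people: 5
Each pays: $54 / 5 = $10.80

$10.80


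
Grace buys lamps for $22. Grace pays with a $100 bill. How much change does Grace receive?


Start with the amount paid:
$100
Subtract the price:
$100 - $22 = $78

$78


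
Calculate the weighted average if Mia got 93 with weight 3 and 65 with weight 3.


Weighted sum:
3 x 93 + 3 x 65 = 474
Total weight:
3 + 3 = 6
Weighted average:
474 / 6 = 79

79


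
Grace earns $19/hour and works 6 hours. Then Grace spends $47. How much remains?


Calculate earnings:
6 x $19 = $114
Subtract spending:
$114 - $47 = $67

$67


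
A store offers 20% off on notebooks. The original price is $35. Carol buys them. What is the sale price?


Calculate the discount amount:
20% of $35 = $7
Subtract from original:
$35 - $7 = $28

$28


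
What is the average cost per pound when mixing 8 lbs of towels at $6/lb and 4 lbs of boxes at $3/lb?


Cost of towels:
8 x $6 = $48
Cost of boxes:
4 x $3 = $12
Total cost: $48 + $12 = $60
Total weight: 12 lbs
Average: $60 / 12 = $5/lb

$5/lb


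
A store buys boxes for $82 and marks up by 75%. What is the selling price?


Calculate the markup amount:
75% of $82 = $61.50
Add to cost:
$82 + $61.50 = $143.50

$143.50


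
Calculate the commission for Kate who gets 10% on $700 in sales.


Convert rate to decimal:
10% = 0.1
Multiply by sales:
$700 x 0.1 = $70

$70


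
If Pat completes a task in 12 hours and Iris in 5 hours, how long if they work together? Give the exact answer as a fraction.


Pat's rate: 1/12 of the job per hour
Iris's rate: 1/5 of the job per hour
Combined rate: 1/12 + 1/5 = 17/60 per hour
Time = 1 / (17/60) = 60/17 hours (≈ 3.53 hours)

60/17 hours


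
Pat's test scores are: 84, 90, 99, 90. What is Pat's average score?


Add the scores:
84 + 90 + 99 + 90 = 363
Divide by the number of tests:
363 / 4 = 90.75

90.75


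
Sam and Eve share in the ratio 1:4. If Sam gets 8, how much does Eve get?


Find the multiplier:
8 / 1 = 8
Apply to Eve's share:
4 x 8 = 32

32


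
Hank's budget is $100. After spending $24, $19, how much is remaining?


Add up expenses:
$24 + $19 = $43
Subtract from budget:
$100 - $43 = $57

$57


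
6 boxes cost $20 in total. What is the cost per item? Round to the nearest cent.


Total cost: $20
Number of items: 6
Unit price: $20 / 6 = $3.3333... ≈ $3.33

$3.33


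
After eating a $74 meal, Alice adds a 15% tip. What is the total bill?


Calculate the tip:
15% of $74 = $11.10
Add tip to meal cost:
$74 + $11.10 = $85.10

$85.10


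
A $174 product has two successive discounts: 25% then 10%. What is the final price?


First discount:
25% of $174 = $43.50
Price after first discount:
$174 - $43.50 = $130.50
Second discount:
10% of $130.50 = $13.05
Final price:
$130.50 - $13.05 = $117.45

$117.45


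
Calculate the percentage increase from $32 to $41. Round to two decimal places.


Find the absolute change:
|41 - 32| = 9
Divide by original and multiply by 100:
9 / 32 x 100 = 28.125% ≈ 28.13%

28.13%


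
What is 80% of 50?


Convert percentage to decimal:
80% = 0.8
Multiply:
50 x 0.8 = 40

40


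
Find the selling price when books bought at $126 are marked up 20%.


Calculate the markup amount:
20% of $126 = $25.20
Add to cost:
$126 + $25.20 = $151.20

$151.20


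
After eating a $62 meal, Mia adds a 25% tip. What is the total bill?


Calculate the tip:
25% of $62 = $15.50
Add tip to meal cost:
$62 + $15.50 = $77.50

$77.50


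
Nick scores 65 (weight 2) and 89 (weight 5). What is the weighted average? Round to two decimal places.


Weighted sum:
2 x 65 + 5 x 89 = 575
Total weight:
2 + 5 = 7
Weighted average:
575 / 7 = 82.1428... ≈ 82.14

82.14


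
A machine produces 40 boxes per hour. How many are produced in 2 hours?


Production rate: 40 boxes per hour
Time: 2 hours
Total: 40 x 2 = 80 boxes

80 boxes


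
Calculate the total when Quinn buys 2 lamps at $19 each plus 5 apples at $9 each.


Cost of lamps:
2 x $19 = $38
Cost of apples:
5 x $9 = $45
Add both:
$38 + $45 = $83

$83


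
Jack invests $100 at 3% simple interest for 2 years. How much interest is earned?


Use the formula I = P x R x T / 100
P x R x T = 100 x 3 x 2 = 600
I = 600 / 100 = $6

$6


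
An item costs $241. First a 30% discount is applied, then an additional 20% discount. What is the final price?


First discount:
30% of $241 = $72.30
Price after first discount:
$241 - $72.30 = $168.70
Second discount:
20% of $168.70 = $33.74
Final price:
$168.70 - $33.74 = $134.96

$134.96


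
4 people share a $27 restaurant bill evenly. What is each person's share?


Total bill: $27
Number of people: 4
Each pays: $27 / 4 = $6.75

$6.75


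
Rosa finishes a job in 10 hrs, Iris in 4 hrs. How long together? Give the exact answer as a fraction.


Rosa's rate: 1/10 of the job per hour
Iris's rate: 1/4 of the job per hour
Combined rate: 1/10 + 1/4 = 7/20 per hour
Time = 1 / (7/20) = 20/7 hours (≈ 2.86 hours)

20/7 hours


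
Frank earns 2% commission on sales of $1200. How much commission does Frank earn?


Convert rate to decimal:
2% = 0.02
Multiply by sales:
$1200 x 0.02 = $24

$24


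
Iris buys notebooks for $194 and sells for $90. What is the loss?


Selling price = $90
Cost price = $194
Loss = cost price - selling price:
Loss = $194 - $90 = $104

$104


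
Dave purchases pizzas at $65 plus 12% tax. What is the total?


Calculate the tax:
12% of $65 = $7.80
Add tax to price:
$65 + $7.80 = $72.80

$72.80


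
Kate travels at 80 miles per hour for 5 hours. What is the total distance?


Use the formula: distance = speed x time
Speed = 80 mph, Time = 5 hours
80 x 5 = 400 miles

400 miles


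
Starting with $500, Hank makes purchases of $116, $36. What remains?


Add up expenses:
$116 + $36 = $152
Subtract from budget:
$500 - $152 = $348

$348


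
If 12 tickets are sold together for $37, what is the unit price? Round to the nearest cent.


Total cost: $37
Number of items: 12
Unit price: $37 / 12 = $3.0833... ≈ $3.08

$3.08


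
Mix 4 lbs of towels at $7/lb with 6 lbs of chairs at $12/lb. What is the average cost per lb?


Cost of towels:
4 x $7 = $28
Cost of chairs:
6 x $12 = $72
Total cost: $28 + $72 = $100
Total weight: 10 lbs
Average: $100 / 10 = $10/lb

$10/lb


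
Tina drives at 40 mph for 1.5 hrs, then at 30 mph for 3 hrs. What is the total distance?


Leg 1 distance:
40 x 1.5 = 60 miles
Leg 2 distance:
30 x 3 = 90 miles
Total distance:
60 + 90 = 150 miles

150 miles


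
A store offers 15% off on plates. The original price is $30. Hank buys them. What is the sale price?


Calculate the discount amount:
15% of $30 = $4.50
Subtract from original:
$30 - $4.50 = $25.50

$25.50


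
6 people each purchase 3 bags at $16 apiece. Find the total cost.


Cost per person:
3 x $16 = $48
Group total:
6 x $48 = $288

$288


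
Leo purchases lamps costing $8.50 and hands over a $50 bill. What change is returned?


Start with the amount paid:
$50
Subtract the price:
$50 - $8.50 = $41.50

$41.50


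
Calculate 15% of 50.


Convert percentage to decimal:
15% = 0.15
Multiply:
50 x 0.15 = 7.5

7.5


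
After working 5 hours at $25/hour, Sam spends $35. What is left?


Calculate earnings:
5 x $25 = $125
Subtract spending:
$125 - $35 = $90

$90


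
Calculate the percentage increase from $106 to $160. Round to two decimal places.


Find the absolute change:
|160 - 106| = 54
Divide by original and multiply by 100:
54 / 106 x 100 = 50.9433...% ≈ 50.94%

50.94%


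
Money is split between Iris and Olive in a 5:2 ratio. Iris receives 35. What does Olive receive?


Find the multiplier:
35 / 5 = 7
Apply to Olive's share:
2 x 7 = 14

14


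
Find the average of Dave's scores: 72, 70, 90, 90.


Add the scores:
72 + 70 + 90 + 90 = 322
Divide by the number of tests:
322 / 4 = 80.5

80.5


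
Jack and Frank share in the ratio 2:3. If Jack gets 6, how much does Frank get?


Find the multiplier:
6 / 2 = 3
Apply to Frank's share:
3 x 3 = 9

9


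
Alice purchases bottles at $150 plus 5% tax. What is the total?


Calculate the tax:
5% of $150 = $7.50
Add tax to price:
$150 + $7.50 = $157.50

$157.50


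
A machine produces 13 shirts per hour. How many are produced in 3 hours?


Production rate: 13 shirts per hour
Time: 3 hours
Total: 13 x 3 = 39 shirts

39 shirts


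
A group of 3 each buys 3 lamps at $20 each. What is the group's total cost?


Cost per person:
3 x $20 = $60
Group total:
3 x $60 = $180

$180


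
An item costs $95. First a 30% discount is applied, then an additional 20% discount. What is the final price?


First discount:
30% of $95 = $28.50
Price after first discount:
$95 - $28.50 = $66.50
Second discount:
20% of $66.50 = $13.30
Final price:
$66.50 - $13.30 = $53.20

$53.20


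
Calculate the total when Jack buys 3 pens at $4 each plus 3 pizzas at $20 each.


Cost of pens:
3 x $4 = $12
Cost of pizzas:
3 x $20 = $60
Add both:
$12 + $60 = $72

$72


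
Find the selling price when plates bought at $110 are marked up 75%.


Calculate the markup amount:
75% of $110 = $82.50
Add to cost:
$110 + $82.50 = $192.50

$192.50


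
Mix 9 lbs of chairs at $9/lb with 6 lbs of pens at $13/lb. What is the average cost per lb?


Cost of chairs:
9 x $9 = $81
Cost of pens:
6 x $13 = $78
Total cost: $81 + $78 = $159
Total weight: 15 lbs
Average: $159 / 15 = $10.60/lb

$10.60/lb


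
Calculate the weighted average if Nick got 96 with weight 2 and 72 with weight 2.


Weighted sum:
2 x 96 + 2 x 72 = 336
Total weight:
2 + 2 = 4
Weighted average:
336 / 4 = 84

84


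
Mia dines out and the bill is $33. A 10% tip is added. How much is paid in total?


Calculate the tip:
10% of $33 = $3.30
Add tip to meal cost:
$33 + $3.30 = $36.30

$36.30


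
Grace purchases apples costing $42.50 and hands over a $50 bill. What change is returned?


Start with the amount paid:
$50
Subtract the price:
$50 - $42.50 = $7.50

$7.50


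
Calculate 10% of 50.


Convert percentage to decimal:
10% = 0.1
Multiply:
50 x 0.1 = 5

5


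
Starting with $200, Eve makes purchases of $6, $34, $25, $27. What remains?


Add up expenses:
$6 + $34 + $25 + $27 = $92
Subtract from budget:
$200 - $92 = $108

$108


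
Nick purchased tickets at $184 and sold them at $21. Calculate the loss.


Selling price = $21
Cost price = $184
Loss = cost price - selling price:
Loss = $184 - $21 = $163

$163


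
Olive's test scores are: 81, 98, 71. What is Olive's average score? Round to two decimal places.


Add the scores:
81 + 98 + 71 = 250
Divide by the number of tests:
250 / 3 = 83.3333... ≈ 83.33

83.33


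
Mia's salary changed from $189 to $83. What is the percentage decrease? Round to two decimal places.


Find the absolute change:
|83 - 189| = 106
Divide by original and multiply by 100:
106 / 189 x 100 = 56.0846...% ≈ 56.08%

56.08%


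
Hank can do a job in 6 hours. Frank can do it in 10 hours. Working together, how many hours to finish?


Hank's rate: 1/6 of the job per hour
Frank's rate: 1/10 of the job per hour
Combined rate: 1/6 + 1/10 = 4/15 per hour
Time = 1 / (4/15) = 15/4 = 3.75 hours

3.75 hours


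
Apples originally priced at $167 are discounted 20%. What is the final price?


Calculate the discount amount:
20% of $167 = $33.40
Subtract from original:
$167 - $33.40 = $133.60

$133.60


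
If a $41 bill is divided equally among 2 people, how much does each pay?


Total bill: $41
Number of people: 2
Each pays: $41 / 2 = $20.50

$20.50


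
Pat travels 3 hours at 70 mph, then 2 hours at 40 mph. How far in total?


Leg 1 distance:
70 x 3 = 210 miles
Leg 2 distance:
40 x 2 = 80 miles
Total distance:
210 + 80 = 290 miles

290 miles


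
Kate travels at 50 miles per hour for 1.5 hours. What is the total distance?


Use the formula: distance = speed x time
Speed = 50 mph, Time = 1.5 hours
50 x 1.5 = 75 miles

75 miles


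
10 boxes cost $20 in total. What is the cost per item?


Total cost: $20
Number of items: 10
Unit price: $20 / 10 = $2

$2


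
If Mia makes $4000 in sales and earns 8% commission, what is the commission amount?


Convert rate to decimal:
8% = 0.08
Multiply by sales:
$4000 x 0.08 = $320

$320


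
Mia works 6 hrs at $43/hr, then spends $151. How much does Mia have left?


Calculate earnings:
6 x $43 = $258
Subtract spending:
$258 - $151 = $107

$107


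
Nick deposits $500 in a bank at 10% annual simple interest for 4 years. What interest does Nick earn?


Use the formula I = P x R x T / 100
P x R x T = 500 x 10 x 4 = 20000
I = 20000 / 100 = $200

$200


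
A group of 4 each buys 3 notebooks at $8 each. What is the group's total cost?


Cost per person:
3 x $8 = $24
Group total:
4 x $24 = $96

$96


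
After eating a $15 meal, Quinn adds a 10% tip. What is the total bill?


Calculate the tip:
10% of $15 = $1.50
Add tip to meal cost:
$15 + $1.50 = $16.50

$16.50


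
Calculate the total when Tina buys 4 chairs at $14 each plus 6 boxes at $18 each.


Cost of chairs:
4 x $14 = $56
Cost of boxes:
6 x $18 = $108
Add both:
$56 + $108 = $164

$164


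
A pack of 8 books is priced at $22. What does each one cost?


Total cost: $22
Number of items: 8
Unit price: $22 / 8 = $2.75

$2.75


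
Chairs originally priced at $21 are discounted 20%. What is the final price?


Calculate the discount amount:
20% of $21 = $4.20
Subtract from original:
$21 - $4.20 = $16.80

$16.80


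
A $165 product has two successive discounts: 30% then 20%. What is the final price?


First discount:
30% of $165 = $49.50
Price after first discount:
$165 - $49.50 = $115.50
Second discount:
20% of $115.50 = $23.10
Final price:
$115.50 - $23.10 = $92.40

$92.40


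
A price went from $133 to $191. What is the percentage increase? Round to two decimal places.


Find the absolute change:
|191 - 133| = 58
Divide by original and multiply by 100:
58 / 133 x 100 = 43.6090...% ≈ 43.61%

43.61%


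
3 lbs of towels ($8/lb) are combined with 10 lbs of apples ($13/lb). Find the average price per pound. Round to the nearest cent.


Cost of towels:
3 x $8 = $24
Cost of apples:
10 x $13 = $130
Total cost: $24 + $130 = $154
Total weight: 13 lbs
Average: $154 / 13 = $11.8461... ≈ $11.85/lb

$11.85/lb


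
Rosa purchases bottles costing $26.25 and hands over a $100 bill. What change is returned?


Start with the amount paid:
$100
Subtract the price:
$100 - $26.25 = $73.75

$73.75


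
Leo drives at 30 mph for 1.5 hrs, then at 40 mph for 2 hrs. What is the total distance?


Leg 1 distance:
30 x 1.5 = 45 miles
Leg 2 distance:
40 x 2 = 80 miles
Total distance:
45 + 80 = 125 miles

125 miles


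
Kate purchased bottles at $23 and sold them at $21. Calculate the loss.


Selling price = $21
Cost price = $23
Loss = cost price - selling price:
Loss = $23 - $21 = $2

$2


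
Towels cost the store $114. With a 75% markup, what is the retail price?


Calculate the markup amount:
75% of $114 = $85.50
Add to cost:
$114 + $85.50 = $199.50

$199.50


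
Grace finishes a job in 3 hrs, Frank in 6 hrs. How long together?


Grace's rate: 1/3 of the job per hour
Frank's rate: 1/6 of the job per hour
Combined rate: 1/3 + 1/6 = 1/2 per hour
Time = 1 / (1/2) = 2 hours

2 hours


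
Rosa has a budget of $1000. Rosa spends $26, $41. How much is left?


Add up expenses:
$26 + $41 = $67
Subtract from budget:
$1000 - $67 = $933

$933


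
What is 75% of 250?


Convert percentage to decimal:
75% = 0.75
Multiply:
250 x 0.75 = 187.5

187.5


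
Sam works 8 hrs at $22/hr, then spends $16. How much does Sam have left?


Calculate earnings:
8 x $22 = $176
Subtract spending:
$176 - $16 = $160

$160


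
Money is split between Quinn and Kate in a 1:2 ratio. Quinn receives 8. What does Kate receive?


Find the multiplier:
8 / 1 = 8
Apply to Kate's share:
2 x 8 = 16

16


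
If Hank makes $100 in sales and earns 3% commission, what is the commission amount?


Convert rate to decimal:
3% = 0.03
Multiply by sales:
$100 x 0.03 = $3

$3


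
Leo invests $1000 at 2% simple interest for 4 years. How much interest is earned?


Use the formula I = P x R x T / 100
P x R x T = 1000 x 2 x 4 = 8000
I = 8000 / 100 = $80

$80


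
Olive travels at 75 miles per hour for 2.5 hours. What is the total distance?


Use the formula: distance = speed x time
Speed = 75 mph, Time = 2.5 hours
75 x 2.5 = 187.5 miles

187.5 miles


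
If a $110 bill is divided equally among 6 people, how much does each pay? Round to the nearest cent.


Total bill: $110
Number of people: 6
Each pays: $110 / 6 = $18.3333... ≈ $18.33

$18.33


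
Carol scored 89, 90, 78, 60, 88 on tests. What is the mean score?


Add the scores:
89 + 90 + 78 + 60 + 88 = 405
Divide by the number of tests:
405 / 5 = 81

81


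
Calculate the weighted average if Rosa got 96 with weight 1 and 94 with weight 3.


Weighted sum:
1 x 96 + 3 x 94 = 378
Total weight:
1 + 3 = 4
Weighted average:
378 / 4 = 94.5

94.5


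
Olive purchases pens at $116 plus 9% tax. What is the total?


Calculate the tax:
9% of $116 = $10.44
Add tax to price:
$116 + $10.44 = $126.44

$126.44


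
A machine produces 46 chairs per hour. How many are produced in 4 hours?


Production rate: 46 chairs per hour
Time: 4 hours
Total: 46 x 4 = 184 chairs

184 chairs


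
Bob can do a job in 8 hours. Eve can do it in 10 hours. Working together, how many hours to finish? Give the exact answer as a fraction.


Bob's rate: 1/8 of the job per hour
Eve's rate: 1/10 of the job per hour
Combined rate: 1/8 + 1/10 = 9/40 per hour
Time = 1 / (9/40) = 40/9 hours (≈ 4.44 hours)

40/9 hours


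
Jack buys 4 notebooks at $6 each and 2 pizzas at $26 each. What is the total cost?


Cost of notebooks:
4 x $6 = $24
Cost of pizzas:
2 x $26 = $52
Add both:
$24 + $52 = $76

$76


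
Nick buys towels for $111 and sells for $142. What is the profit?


Selling price = $142
Cost price = $111
Profit = selling price - cost price:
Profit = $142 - $111 = $31

$31


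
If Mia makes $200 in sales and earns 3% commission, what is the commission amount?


Convert rate to decimal:
3% = 0.03
Multiply by sales:
$200 x 0.03 = $6

$6


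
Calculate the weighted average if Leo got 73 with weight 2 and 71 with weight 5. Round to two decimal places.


Weighted sum:
2 x 73 + 5 x 71 = 501
Total weight:
2 + 5 = 7
Weighted average:
501 / 7 = 71.5714... ≈ 71.57

71.57


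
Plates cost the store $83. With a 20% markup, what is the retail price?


Calculate the markup amount:
20% of $83 = $16.60
Add to cost:
$83 + $16.60 = $99.60

$99.60


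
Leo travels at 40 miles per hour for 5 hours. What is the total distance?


Use the formula: distance = speed x time
Speed = 40 mph, Time = 5 hours
40 x 5 = 200 miles

200 miles


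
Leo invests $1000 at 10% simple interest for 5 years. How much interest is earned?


Use the formula I = P x R x T / 100
P x R x T = 1000 x 10 x 5 = 50000
I = 50000 / 100 = $500

$500


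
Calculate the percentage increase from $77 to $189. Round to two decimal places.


Find the absolute change:
|189 - 77| = 112
Divide by original and multiply by 100:
112 / 77 x 100 = 145.4545...% ≈ 145.45%

145.45%


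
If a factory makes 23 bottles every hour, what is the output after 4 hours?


Production rate: 23 bottles per hour
Time: 4 hours
Total: 23 x 4 = 92 bottles

92 bottles


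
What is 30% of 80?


Convert percentage to decimal:
30% = 0.3
Multiply:
80 x 0.3 = 24

24


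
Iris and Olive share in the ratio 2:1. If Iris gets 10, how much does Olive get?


Find the multiplier:
10 / 2 = 5
Apply to Olive's share:
1 x 5 = 5

5


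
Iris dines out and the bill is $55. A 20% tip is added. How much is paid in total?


Calculate the tip:
20% of $55 = $11
Add tip to meal cost:
$55 + $11 = $66

$66


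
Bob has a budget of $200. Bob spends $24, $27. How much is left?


Add up expenses:
$24 + $27 = $51
Subtract from budget:
$200 - $51 = $149

$149


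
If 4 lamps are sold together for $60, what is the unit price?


Total cost: $60
Number of items: 4
Unit price: $60 / 4 = $15

$15


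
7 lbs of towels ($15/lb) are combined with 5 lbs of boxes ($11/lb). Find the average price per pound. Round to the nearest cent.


Cost of towels:
7 x $15 = $105
Cost of boxes:
5 x $11 = $55
Total cost: $105 + $55 = $160
Total weight: 12 lbs
Average: $160 / 12 = $13.3333... ≈ $13.33/lb

$13.33/lb


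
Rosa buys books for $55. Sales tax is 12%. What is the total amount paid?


Calculate the tax:
12% of $55 = $6.60
Add tax to price:
$55 + $6.60 = $61.60

$61.60


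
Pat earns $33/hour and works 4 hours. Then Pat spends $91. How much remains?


Calculate earnings:
4 x $33 = $132
Subtract spending:
$132 - $91 = $41

$41


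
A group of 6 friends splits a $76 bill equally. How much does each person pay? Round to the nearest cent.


Total bill: $76
Number of people: 6
Each pays: $76 / 6 = $12.6666... ≈ $12.67

$12.67


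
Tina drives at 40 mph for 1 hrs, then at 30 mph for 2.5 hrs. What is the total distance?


Leg 1 distance:
40 x 1 = 40 miles
Leg 2 distance:
30 x 2.5 = 75 miles
Total distance:
40 + 75 = 115 miles

115 miles


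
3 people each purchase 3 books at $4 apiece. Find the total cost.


Cost per person:
3 x $4 = $12
Group total:
3 x $12 = $36

$36


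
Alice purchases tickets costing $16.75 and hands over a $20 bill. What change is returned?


Start with the amount paid:
$20
Subtract the price:
$20 - $16.75 = $3.25

$3.25


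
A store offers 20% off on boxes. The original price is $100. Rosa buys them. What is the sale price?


Calculate the discount amount:
20% of $100 = $20
Subtract from original:
$100 - $20 = $80

$80


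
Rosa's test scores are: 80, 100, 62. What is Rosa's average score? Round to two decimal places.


Add the scores:
80 + 100 + 62 = 242
Divide by the number of tests:
242 / 3 = 80.6666... ≈ 80.67

80.67


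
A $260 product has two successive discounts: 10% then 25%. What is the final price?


First discount:
10% of $260 = $26
Price after first discount:
$260 - $26 = $234
Second discount:
25% of $234 = $58.50
Final price:
$234 - $58.50 = $175.50

$175.50


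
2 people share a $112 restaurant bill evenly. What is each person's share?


Total bill: $112
Number of people: 2
Each pays: $112 / 2 = $56

$56


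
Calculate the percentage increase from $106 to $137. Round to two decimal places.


Find the absolute change:
|137 - 106| = 31
Divide by original and multiply by 100:
31 / 106 x 100 = 29.2452...% ≈ 29.25%

29.25%


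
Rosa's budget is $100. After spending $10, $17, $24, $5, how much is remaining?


Add up expenses:
$10 + $17 + $24 + $5 = $56
Subtract from budget:
$100 - $56 = $44

$44


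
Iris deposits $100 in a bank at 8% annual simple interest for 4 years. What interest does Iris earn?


Use the formula I = P x R x T / 100
P x R x T = 100 x 8 x 4 = 3200
I = 3200 / 100 = $32

$32


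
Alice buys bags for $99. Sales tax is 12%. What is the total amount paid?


Calculate the tax:
12% of $99 = $11.88
Add tax to price:
$99 + $11.88 = $110.88

$110.88


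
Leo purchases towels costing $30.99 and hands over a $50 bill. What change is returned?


Start with the amount paid:
$50
Subtract the price:
$50 - $30.99 = $19.01

$19.01


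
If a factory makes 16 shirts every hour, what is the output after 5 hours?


Production rate: 16 shirts per hour
Time: 5 hours
Total: 16 x 5 = 80 shirts

80 shirts


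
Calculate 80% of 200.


Convert percentage to decimal:
80% = 0.8
Multiply:
200 x 0.8 = 160

160


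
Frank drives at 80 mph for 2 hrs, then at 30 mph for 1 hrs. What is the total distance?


Leg 1 distance:
80 x 2 = 160 miles
Leg 2 distance:
30 x 1 = 30 miles
Total distance:
160 + 30 = 190 miles

190 miles


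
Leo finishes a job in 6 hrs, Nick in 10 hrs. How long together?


Leo's rate: 1/6 of the job per hour
Nick's rate: 1/10 of the job per hour
Combined rate: 1/6 + 1/10 = 4/15 per hour
Time = 1 / (4/15) = 15/4 = 3.75 hours

3.75 hours


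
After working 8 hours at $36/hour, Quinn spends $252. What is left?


Calculate earnings:
8 x $36 = $288
Subtract spending:
$288 - $252 = $36

$36


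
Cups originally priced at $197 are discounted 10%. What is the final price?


Calculate the discount amount:
10% of $197 = $19.70
Subtract from original:
$197 - $19.70 = $177.30

$177.30


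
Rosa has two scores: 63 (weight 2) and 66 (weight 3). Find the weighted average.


Weighted sum:
2 x 63 + 3 x 66 = 324
Total weight:
2 + 3 = 5
Weighted average:
324 / 5 = 64.8

64.8


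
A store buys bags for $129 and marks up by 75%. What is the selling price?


Calculate the markup amount:
75% of $129 = $96.75
Add to cost:
$129 + $96.75 = $225.75

$225.75


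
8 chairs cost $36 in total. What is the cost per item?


Total cost: $36
Number of items: 8
Unit price: $36 / 8 = $4.50

$4.50


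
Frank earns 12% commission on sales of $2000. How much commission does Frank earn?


Convert rate to decimal:
12% = 0.12
Multiply by sales:
$2000 x 0.12 = $240

$240


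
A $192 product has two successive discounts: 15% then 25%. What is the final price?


First discount:
15% of $192 = $28.80
Price after first discount:
$192 - $28.80 = $163.20
Second discount:
25% of $163.20 = $40.80
Final price:
$163.20 - $40.80 = $122.40

$122.40


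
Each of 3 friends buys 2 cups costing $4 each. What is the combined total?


Cost per person:
2 x $4 = $8
Group total:
3 x $8 = $24

$24


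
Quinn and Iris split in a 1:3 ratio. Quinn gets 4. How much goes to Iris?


Find the multiplier:
4 / 1 = 4
Apply to Iris's share:
3 x 4 = 12

12


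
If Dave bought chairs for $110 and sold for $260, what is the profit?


Selling price = $260
Cost price = $110
Profit = selling price - cost price:
Profit = $260 - $110 = $150

$150


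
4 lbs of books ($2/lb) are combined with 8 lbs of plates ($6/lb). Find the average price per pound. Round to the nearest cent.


Cost of books:
4 x $2 = $8
Cost of plates:
8 x $6 = $48
Total cost: $8 + $48 = $56
Total weight: 12 lbs
Average: $56 / 12 = $4.6666... ≈ $4.67/lb

$4.67/lb


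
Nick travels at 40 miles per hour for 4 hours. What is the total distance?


Use the formula: distance = speed x time
Speed = 40 mph, Time = 4 hours
40 x 4 = 160 miles

160 miles


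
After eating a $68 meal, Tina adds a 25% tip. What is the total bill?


Calculate the tip:
25% of $68 = $17
Add tip to meal cost:
$68 + $17 = $85

$85


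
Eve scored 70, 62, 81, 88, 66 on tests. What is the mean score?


Add the scores:
70 + 62 + 81 + 88 + 66 = 367
Divide by the number of tests:
367 / 5 = 73.4

73.4


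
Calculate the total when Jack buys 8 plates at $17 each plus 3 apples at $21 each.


Cost of plates:
8 x $17 = $136
Cost of apples:
3 x $21 = $63
Add both:
$136 + $63 = $199

$199


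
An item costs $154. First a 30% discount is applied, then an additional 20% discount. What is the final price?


First discount:
30% of $154 = $46.20
Price after first discount:
$154 - $46.20 = $107.80
Second discount:
20% of $107.80 = $21.56
Final price:
$107.80 - $21.56 = $86.24

$86.24


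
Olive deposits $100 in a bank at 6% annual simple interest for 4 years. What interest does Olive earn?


Use the formula I = P x R x T / 100
P x R x T = 100 x 6 x 4 = 2400
I = 2400 / 100 = $24

$24


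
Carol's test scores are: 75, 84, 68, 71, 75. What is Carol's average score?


Add the scores:
75 + 84 + 68 + 71 + 75 = 373
Divide by the number of tests:
373 / 5 = 74.6

74.6


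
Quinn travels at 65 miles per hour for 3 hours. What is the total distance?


Use the formula: distance = speed x time
Speed = 65 mph, Time = 3 hours
65 x 3 = 195 miles

195 miles


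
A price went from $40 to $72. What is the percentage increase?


Find the absolute change:
|72 - 40| = 32
Divide by original and multiply by 100:
32 / 40 x 100 = 80%

80%


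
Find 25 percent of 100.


Convert percentage to decimal:
25% = 0.25
Multiply:
100 x 0.25 = 25

25


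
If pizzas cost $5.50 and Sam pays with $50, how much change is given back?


Start with the amount paid:
$50
Subtract the price:
$50 - $5.50 = $44.50

$44.50


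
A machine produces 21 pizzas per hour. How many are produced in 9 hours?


Production rate: 21 pizzas per hour
Time: 9 hours
Total: 21 x 9 = 189 pizzas

189 pizzas


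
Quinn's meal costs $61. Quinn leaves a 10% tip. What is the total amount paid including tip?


Calculate the tip:
10% of $61 = $6.10
Add tip to meal cost:
$61 + $6.10 = $67.10

$67.10


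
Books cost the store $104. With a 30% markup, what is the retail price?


Calculate the markup amount:
30% of $104 = $31.20
Add to cost:
$104 + $31.20 = $135.20

$135.20


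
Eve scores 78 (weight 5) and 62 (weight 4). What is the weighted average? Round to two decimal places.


Weighted sum:
5 x 78 + 4 x 62 = 638
Total weight:
5 + 4 = 9
Weighted average:
638 / 9 = 70.8888... ≈ 70.89

70.89


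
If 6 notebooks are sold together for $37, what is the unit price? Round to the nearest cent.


Total cost: $37
Number of items: 6
Unit price: $37 / 6 = $6.1666... ≈ $6.17

$6.17


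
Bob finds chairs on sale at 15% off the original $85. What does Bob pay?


Calculate the discount amount:
15% of $85 = $12.75
Subtract from original:
$85 - $12.75 = $72.25

$72.25


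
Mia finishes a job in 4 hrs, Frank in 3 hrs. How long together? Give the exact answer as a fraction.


Mia's rate: 1/4 of the job per hour
Frank's rate: 1/3 of the job per hour
Combined rate: 1/4 + 1/3 = 7/12 per hour
Time = 1 / (7/12) = 12/7 hours (≈ 1.71 hours)

12/7 hours


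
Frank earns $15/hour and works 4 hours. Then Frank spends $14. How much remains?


Calculate earnings:
4 x $15 = $60
Subtract spending:
$60 - $14 = $46

$46


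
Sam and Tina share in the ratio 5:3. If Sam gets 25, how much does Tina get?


Find the multiplier:
25 / 5 = 5
Apply to Tina's share:
3 x 5 = 15

15
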